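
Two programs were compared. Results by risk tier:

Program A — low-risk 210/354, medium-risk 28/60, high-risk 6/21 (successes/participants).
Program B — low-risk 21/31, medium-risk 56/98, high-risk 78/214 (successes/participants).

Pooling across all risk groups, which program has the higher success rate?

Program A

Low-risk: Program A 210/354 = 59.3%, Program B 21/31 = 67.7% → Program B
Medium-risk: Program A 28/60 = 46.7%, Program B 56/98 = 57.1% → Program B
High-risk: Program A 6/21 = 28.6%, Program B 78/214 = 36.4% → Program B
Overall: Program A 244/435 = 56.1%, Program B 155/343 = 45.2% → Program A
(Program B wins every risk group but Program A wins overall — Program B's participants skew toward the low-rate high-risk group.)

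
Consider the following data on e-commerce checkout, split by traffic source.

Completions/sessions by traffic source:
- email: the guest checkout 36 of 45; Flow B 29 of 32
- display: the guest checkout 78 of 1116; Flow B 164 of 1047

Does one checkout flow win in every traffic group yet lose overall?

No

Email: the guest checkout 36/45 = 80.0%, Flow B 29/32 = 90.6% → Flow B
Display: the guest checkout 78/1116 = 7.0%, Flow B 164/1047 = 15.7% → Flow B
Overall: the guest checkout 114/1161 = 9.8%, Flow B 193/1079 = 17.9% → Flow B
Flow B wins overall and in every traffic group — no reversal.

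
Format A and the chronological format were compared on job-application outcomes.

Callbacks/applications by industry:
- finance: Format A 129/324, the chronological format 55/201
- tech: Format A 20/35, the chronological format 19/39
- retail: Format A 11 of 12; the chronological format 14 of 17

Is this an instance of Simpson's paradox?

Finance: Format A 129/324 = 39.8%, the chronological format 55/201 = 27.4% → Format A
Tech: Format A 20/35 = 57.1%, the chronological format 19/39 = 48.7% → Format A
Retail: Format A 11/12 = 91.7%, the chronological format 14/17 = 82.4% → Format A
Overall: Format A 160/371 = 43.1%, the chronological format 88/257 = 34.2% → Format A
Format A wins overall and in every industry group — no reversal.

No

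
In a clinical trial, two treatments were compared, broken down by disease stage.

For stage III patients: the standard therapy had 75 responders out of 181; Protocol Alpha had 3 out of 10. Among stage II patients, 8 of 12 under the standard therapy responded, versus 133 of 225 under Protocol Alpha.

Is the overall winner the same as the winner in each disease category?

No

Stage III: the standard therapy 75/181 = 41.4%, Protocol Alpha 3/10 = 30.0% → the standard therapy
Stage II: the standard therapy 8/12 = 66.7%, Protocol Alpha 133/225 = 59.1% → the standard therapy
Overall: the standard therapy 83/193 = 43.0%, Protocol Alpha 136/235 = 57.9% → Protocol Alpha
The standard therapy wins each disease group but Protocol Alpha wins overall — the comparison reverses. The standard therapy's patients skew toward stage III, which has a lower base rate.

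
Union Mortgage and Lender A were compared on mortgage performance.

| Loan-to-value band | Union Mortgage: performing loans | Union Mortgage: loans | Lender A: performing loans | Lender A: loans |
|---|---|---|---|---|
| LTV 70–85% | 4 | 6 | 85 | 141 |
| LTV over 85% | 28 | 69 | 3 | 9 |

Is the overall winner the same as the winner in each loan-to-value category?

LTV 70–85%: Union Mortgage 4/6 = 66.7%, Lender A 85/141 = 60.3% → Union Mortgage
LTV over 85%: Union Mortgage 28/69 = 40.6%, Lender A 3/9 = 33.3% → Union Mortgage
Overall: Union Mortgage 32/75 = 42.7%, Lender A 88/150 = 58.7% → Lender A
Union Mortgage wins each loan-to-value group but Lender A wins overall — the comparison reverses. Union Mortgage's loans skew toward LTV over 85%, which has a lower base rate.

No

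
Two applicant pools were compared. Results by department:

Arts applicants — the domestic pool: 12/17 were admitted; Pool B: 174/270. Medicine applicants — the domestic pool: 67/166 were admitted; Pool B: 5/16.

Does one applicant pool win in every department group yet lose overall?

Arts: the domestic pool 12/17 = 70.6%, Pool B 174/270 = 64.4% → the domestic pool
Medicine: the domestic pool 67/166 = 40.4%, Pool B 5/16 = 31.2% → the domestic pool
Overall: the domestic pool 79/183 = 43.2%, Pool B 179/286 = 62.6% → Pool B
The domestic pool wins each department group but Pool B wins overall — the comparison reverses. The domestic pool's applicants skew toward Medicine, which has a lower base rate.

Yes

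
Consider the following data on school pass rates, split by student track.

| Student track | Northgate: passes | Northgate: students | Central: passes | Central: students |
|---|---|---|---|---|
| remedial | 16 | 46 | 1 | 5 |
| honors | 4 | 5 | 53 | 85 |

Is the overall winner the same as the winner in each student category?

No

Remedial: Northgate 16/46 = 34.8%, Central 1/5 = 20.0% → Northgate
Honors: Northgate 4/5 = 80.0%, Central 53/85 = 62.4% → Northgate
Overall: Northgate 20/51 = 39.2%, Central 54/90 = 60.0% → Central
Northgate wins each student group but Central wins overall — the comparison reverses. Northgate's students skew toward remedial, which has a lower base rate.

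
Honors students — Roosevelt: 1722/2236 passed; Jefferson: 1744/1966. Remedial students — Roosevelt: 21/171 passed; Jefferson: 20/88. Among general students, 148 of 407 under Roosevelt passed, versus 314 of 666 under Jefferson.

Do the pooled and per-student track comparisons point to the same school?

Honors: Roosevelt 1722/2236 = 77.0%, Jefferson 1744/1966 = 88.7% → Jefferson
Remedial: Roosevelt 21/171 = 12.3%, Jefferson 20/88 = 22.7% → Jefferson
General: Roosevelt 148/407 = 36.4%, Jefferson 314/666 = 47.1% → Jefferson
Overall: Roosevelt 1891/2814 = 67.2%, Jefferson 2078/2720 = 76.4% → Jefferson
Jefferson wins overall and in every student group — no reversal.

Yes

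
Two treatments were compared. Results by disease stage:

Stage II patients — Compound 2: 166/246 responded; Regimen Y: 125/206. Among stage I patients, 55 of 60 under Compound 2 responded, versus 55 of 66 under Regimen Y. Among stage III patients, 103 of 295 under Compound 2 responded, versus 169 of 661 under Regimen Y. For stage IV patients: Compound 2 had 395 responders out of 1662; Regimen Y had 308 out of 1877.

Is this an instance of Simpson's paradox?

Stage II: Compound 2 166/246 = 67.5%, Regimen Y 125/206 = 60.7% → Compound 2
Stage I: Compound 2 55/60 = 91.7%, Regimen Y 55/66 = 83.3% → Compound 2
Stage III: Compound 2 103/295 = 34.9%, Regimen Y 169/661 = 25.6% → Compound 2
Stage IV: Compound 2 395/1662 = 23.8%, Regimen Y 308/1877 = 16.4% → Compound 2
Overall: Compound 2 719/2263 = 31.8%, Regimen Y 657/2810 = 23.4% → Compound 2
Compound 2 wins overall and in every disease group — no reversal.

No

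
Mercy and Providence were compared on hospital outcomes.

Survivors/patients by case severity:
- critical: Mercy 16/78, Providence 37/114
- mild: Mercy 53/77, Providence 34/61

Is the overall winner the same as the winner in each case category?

No

Critical: Mercy 16/78 = 20.5%, Providence 37/114 = 32.5% → Providence
Mild: Mercy 53/77 = 68.8%, Providence 34/61 = 55.7% → Mercy
Overall: Mercy 69/155 = 44.5%, Providence 71/175 = 40.6% → Mercy
Neither sweeps: Mercy wins 1 of 2 groups, Providence wins 1. Mercy wins overall but not every group — no Simpson reversal.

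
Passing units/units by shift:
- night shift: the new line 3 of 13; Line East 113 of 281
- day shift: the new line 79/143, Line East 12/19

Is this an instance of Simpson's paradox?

Yes

Night shift: the new line 3/13 = 23.1%, Line East 113/281 = 40.2% → Line East
Day shift: the new line 79/143 = 55.2%, Line East 12/19 = 63.2% → Line East
Overall: the new line 82/156 = 52.6%, Line East 125/300 = 41.7% → the new line
Line East wins each shift group but the new line wins overall — the comparison reverses. Line East's units skew toward night shift, which has a lower base rate.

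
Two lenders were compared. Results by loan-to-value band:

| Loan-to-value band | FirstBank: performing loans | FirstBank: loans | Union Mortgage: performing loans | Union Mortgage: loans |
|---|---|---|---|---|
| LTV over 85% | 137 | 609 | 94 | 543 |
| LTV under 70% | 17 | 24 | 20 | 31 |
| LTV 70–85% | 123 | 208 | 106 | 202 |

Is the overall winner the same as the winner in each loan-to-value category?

Yes

LTV over 85%: FirstBank 137/609 = 22.5%, Union Mortgage 94/543 = 17.3% → FirstBank
LTV under 70%: FirstBank 17/24 = 70.8%, Union Mortgage 20/31 = 64.5% → FirstBank
LTV 70–85%: FirstBank 123/208 = 59.1%, Union Mortgage 106/202 = 52.5% → FirstBank
Overall: FirstBank 277/841 = 32.9%, Union Mortgage 220/776 = 28.4% → FirstBank
FirstBank wins overall and in every loan-to-value group — no reversal.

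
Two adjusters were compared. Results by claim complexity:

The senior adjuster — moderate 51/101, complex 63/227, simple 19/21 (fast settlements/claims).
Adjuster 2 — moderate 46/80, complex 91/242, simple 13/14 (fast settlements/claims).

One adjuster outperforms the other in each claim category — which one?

Adjuster 2

Moderate: the senior adjuster 51/101 = 50.5%, Adjuster 2 46/80 = 57.5% → Adjuster 2
Complex: the senior adjuster 63/227 = 27.8%, Adjuster 2 91/242 = 37.6% → Adjuster 2
Simple: the senior adjuster 19/21 = 90.5%, Adjuster 2 13/14 = 92.9% → Adjuster 2
Adjuster 2 has the higher rate in all 3 groups.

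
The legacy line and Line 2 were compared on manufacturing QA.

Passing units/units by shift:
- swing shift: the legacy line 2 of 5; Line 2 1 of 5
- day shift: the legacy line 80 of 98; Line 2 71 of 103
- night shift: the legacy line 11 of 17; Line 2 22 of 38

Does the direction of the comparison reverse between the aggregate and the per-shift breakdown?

Swing shift: the legacy line 2/5 = 40.0%, Line 2 1/5 = 20.0% → the legacy line
Day shift: the legacy line 80/98 = 81.6%, Line 2 71/103 = 68.9% → the legacy line
Night shift: the legacy line 11/17 = 64.7%, Line 2 22/38 = 57.9% → the legacy line
Overall: the legacy line 93/120 = 77.5%, Line 2 94/146 = 64.4% → the legacy line
The legacy line wins overall and in every shift group — no reversal.

No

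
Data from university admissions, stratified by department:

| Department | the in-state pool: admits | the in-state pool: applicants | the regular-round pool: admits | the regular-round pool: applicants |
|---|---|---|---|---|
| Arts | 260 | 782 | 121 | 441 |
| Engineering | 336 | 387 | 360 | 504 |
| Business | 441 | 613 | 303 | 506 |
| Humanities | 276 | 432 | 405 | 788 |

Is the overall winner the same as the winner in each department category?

Arts: the in-state pool 260/782 = 33.2%, the regular-round pool 121/441 = 27.4% → the in-state pool
Engineering: the in-state pool 336/387 = 86.8%, the regular-round pool 360/504 = 71.4% → the in-state pool
Business: the in-state pool 441/613 = 71.9%, the regular-round pool 303/506 = 59.9% → the in-state pool
Humanities: the in-state pool 276/432 = 63.9%, the regular-round pool 405/788 = 51.4% → the in-state pool
Overall: the in-state pool 1313/2214 = 59.3%, the regular-round pool 1189/2239 = 53.1% → the in-state pool
The in-state pool wins overall and in every department group — no reversal.

Yes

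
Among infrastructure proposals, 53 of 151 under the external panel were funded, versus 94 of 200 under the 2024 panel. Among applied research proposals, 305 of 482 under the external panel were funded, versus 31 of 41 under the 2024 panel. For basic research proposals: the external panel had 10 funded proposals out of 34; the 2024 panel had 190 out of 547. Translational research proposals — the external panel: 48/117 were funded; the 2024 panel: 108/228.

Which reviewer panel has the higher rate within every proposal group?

Infrastructure: the external panel 53/151 = 35.1%, the 2024 panel 94/200 = 47.0% → the 2024 panel
Applied research: the external panel 305/482 = 63.3%, the 2024 panel 31/41 = 75.6% → the 2024 panel
Basic research: the external panel 10/34 = 29.4%, the 2024 panel 190/547 = 34.7% → the 2024 panel
Translational research: the external panel 48/117 = 41.0%, the 2024 panel 108/228 = 47.4% → the 2024 panel
The 2024 panel has the higher rate in all 4 groups.

the 2024 panel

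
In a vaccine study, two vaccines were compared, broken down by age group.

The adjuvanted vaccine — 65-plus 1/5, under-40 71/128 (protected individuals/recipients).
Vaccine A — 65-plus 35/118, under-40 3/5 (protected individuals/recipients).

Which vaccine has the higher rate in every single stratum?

65-plus: the adjuvanted vaccine 1/5 = 20.0%, Vaccine A 35/118 = 29.7% → Vaccine A
Under-40: the adjuvanted vaccine 71/128 = 55.5%, Vaccine A 3/5 = 60.0% → Vaccine A
Vaccine A has the higher rate in both groups.

Vaccine A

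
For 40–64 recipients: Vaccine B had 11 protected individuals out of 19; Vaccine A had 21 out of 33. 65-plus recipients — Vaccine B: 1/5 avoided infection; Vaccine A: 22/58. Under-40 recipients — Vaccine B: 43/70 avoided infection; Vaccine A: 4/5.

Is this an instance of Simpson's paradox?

40–64: Vaccine B 11/19 = 57.9%, Vaccine A 21/33 = 63.6% → Vaccine A
65-plus: Vaccine B 1/5 = 20.0%, Vaccine A 22/58 = 37.9% → Vaccine A
Under-40: Vaccine B 43/70 = 61.4%, Vaccine A 4/5 = 80.0% → Vaccine A
Overall: Vaccine B 55/94 = 58.5%, Vaccine A 47/96 = 49.0% → Vaccine B
Vaccine A wins each age group but Vaccine B wins overall — the comparison reverses. Vaccine A's recipients skew toward 65-plus, which has a lower base rate.

Yes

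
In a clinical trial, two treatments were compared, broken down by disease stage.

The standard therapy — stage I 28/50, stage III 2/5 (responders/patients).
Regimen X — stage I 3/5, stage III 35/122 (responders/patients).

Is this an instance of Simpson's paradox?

Stage I: the standard therapy 28/50 = 56.0%, Regimen X 3/5 = 60.0% → Regimen X
Stage III: the standard therapy 2/5 = 40.0%, Regimen X 35/122 = 28.7% → the standard therapy
Overall: the standard therapy 30/55 = 54.5%, Regimen X 38/127 = 29.9% → the standard therapy
Neither sweeps: the standard therapy wins 1 of 2 groups, Regimen X wins 1. The standard therapy wins overall but not every group — no Simpson reversal.

No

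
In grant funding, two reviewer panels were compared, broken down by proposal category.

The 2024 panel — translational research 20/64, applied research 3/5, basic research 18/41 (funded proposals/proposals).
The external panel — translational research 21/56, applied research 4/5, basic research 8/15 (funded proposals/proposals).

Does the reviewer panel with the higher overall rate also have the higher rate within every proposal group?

Translational research: the 2024 panel 20/64 = 31.2%, the external panel 21/56 = 37.5% → the external panel
Applied research: the 2024 panel 3/5 = 60.0%, the external panel 4/5 = 80.0% → the external panel
Basic research: the 2024 panel 18/41 = 43.9%, the external panel 8/15 = 53.3% → the external panel
Overall: the 2024 panel 41/110 = 37.3%, the external panel 33/76 = 43.4% → the external panel
The external panel wins overall and in every proposal group — no reversal.

Yes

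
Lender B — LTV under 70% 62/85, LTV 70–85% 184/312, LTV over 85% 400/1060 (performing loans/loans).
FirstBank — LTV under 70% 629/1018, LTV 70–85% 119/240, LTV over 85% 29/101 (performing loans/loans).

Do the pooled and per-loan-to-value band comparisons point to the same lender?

No

LTV under 70%: Lender B 62/85 = 72.9%, FirstBank 629/1018 = 61.8% → Lender B
LTV 70–85%: Lender B 184/312 = 59.0%, FirstBank 119/240 = 49.6% → Lender B
LTV over 85%: Lender B 400/1060 = 37.7%, FirstBank 29/101 = 28.7% → Lender B
Overall: Lender B 646/1457 = 44.3%, FirstBank 777/1359 = 57.2% → FirstBank
Lender B wins each loan-to-value group but FirstBank wins overall — the comparison reverses. Lender B's loans skew toward LTV over 85%, which has a lower base rate.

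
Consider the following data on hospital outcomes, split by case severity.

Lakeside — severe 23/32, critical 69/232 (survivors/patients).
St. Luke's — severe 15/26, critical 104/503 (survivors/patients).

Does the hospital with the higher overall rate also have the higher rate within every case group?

Severe: Lakeside 23/32 = 71.9%, St. Luke's 15/26 = 57.7% → Lakeside
Critical: Lakeside 69/232 = 29.7%, St. Luke's 104/503 = 20.7% → Lakeside
Overall: Lakeside 92/264 = 34.8%, St. Luke's 119/529 = 22.5% → Lakeside
Lakeside wins overall and in every case group — no reversal.

Yes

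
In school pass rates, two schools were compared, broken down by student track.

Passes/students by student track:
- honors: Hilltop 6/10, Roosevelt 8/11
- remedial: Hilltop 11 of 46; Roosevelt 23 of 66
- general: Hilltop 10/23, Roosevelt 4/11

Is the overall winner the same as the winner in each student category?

Honors: Hilltop 6/10 = 60.0%, Roosevelt 8/11 = 72.7% → Roosevelt
Remedial: Hilltop 11/46 = 23.9%, Roosevelt 23/66 = 34.8% → Roosevelt
General: Hilltop 10/23 = 43.5%, Roosevelt 4/11 = 36.4% → Hilltop
Overall: Hilltop 27/79 = 34.2%, Roosevelt 35/88 = 39.8% → Roosevelt
Neither sweeps: Hilltop wins 1 of 3 groups, Roosevelt wins 2. Roosevelt wins overall but not every group — no Simpson reversal.

No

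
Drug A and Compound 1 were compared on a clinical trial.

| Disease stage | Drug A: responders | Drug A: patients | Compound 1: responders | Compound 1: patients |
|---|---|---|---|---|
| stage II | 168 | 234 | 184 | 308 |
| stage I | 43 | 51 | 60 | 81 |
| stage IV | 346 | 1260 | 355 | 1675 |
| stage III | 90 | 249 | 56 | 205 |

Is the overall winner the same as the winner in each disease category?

Stage II: Drug A 168/234 = 71.8%, Compound 1 184/308 = 59.7% → Drug A
Stage I: Drug A 43/51 = 84.3%, Compound 1 60/81 = 74.1% → Drug A
Stage IV: Drug A 346/1260 = 27.5%, Compound 1 355/1675 = 21.2% → Drug A
Stage III: Drug A 90/249 = 36.1%, Compound 1 56/205 = 27.3% → Drug A
Overall: Drug A 647/1794 = 36.1%, Compound 1 655/2269 = 28.9% → Drug A
Drug A wins overall and in every disease group — no reversal.

Yes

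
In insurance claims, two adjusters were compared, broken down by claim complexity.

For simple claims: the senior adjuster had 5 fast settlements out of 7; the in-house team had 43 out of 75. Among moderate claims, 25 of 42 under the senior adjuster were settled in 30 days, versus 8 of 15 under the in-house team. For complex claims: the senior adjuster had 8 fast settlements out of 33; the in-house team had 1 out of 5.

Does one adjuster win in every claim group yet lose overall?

Yes

Simple: the senior adjuster 5/7 = 71.4%, the in-house team 43/75 = 57.3% → the senior adjuster
Moderate: the senior adjuster 25/42 = 59.5%, the in-house team 8/15 = 53.3% → the senior adjuster
Complex: the senior adjuster 8/33 = 24.2%, the in-house team 1/5 = 20.0% → the senior adjuster
Overall: the senior adjuster 38/82 = 46.3%, the in-house team 52/95 = 54.7% → the in-house team
The senior adjuster wins each claim group but the in-house team wins overall — the comparison reverses. The senior adjuster's claims skew toward complex, which has a lower base rate.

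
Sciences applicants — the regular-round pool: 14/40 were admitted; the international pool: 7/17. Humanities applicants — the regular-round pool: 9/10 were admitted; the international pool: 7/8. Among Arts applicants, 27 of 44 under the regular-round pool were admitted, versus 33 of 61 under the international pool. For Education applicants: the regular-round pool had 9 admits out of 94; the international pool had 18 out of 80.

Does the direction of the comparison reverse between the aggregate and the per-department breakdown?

No

Sciences: the regular-round pool 14/40 = 35.0%, the international pool 7/17 = 41.2% → the international pool
Humanities: the regular-round pool 9/10 = 90.0%, the international pool 7/8 = 87.5% → the regular-round pool
Arts: the regular-round pool 27/44 = 61.4%, the international pool 33/61 = 54.1% → the regular-round pool
Education: the regular-round pool 9/94 = 9.6%, the international pool 18/80 = 22.5% → the international pool
Overall: the regular-round pool 59/188 = 31.4%, the international pool 65/166 = 39.2% → the international pool
Neither sweeps: the regular-round pool wins 2 of 4 groups, the international pool wins 2. The international pool wins overall but not every group — no Simpson reversal.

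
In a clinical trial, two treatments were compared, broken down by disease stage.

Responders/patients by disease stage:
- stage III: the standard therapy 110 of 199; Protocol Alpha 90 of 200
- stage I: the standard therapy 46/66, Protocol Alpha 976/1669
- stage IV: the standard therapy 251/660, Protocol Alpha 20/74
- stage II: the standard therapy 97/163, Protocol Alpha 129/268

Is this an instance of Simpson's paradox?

Stage III: the standard therapy 110/199 = 55.3%, Protocol Alpha 90/200 = 45.0% → the standard therapy
Stage I: the standard therapy 46/66 = 69.7%, Protocol Alpha 976/1669 = 58.5% → the standard therapy
Stage IV: the standard therapy 251/660 = 38.0%, Protocol Alpha 20/74 = 27.0% → the standard therapy
Stage II: the standard therapy 97/163 = 59.5%, Protocol Alpha 129/268 = 48.1% → the standard therapy
Overall: the standard therapy 504/1088 = 46.3%, Protocol Alpha 1215/2211 = 55.0% → Protocol Alpha
The standard therapy wins each disease group but Protocol Alpha wins overall — the comparison reverses. The standard therapy's patients skew toward stage IV, which has a lower base rate.

Yes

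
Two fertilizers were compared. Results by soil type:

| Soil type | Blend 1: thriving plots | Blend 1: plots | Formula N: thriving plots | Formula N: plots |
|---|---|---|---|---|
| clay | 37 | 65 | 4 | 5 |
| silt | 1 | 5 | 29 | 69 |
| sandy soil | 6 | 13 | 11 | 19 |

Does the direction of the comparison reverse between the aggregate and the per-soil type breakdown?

Yes

Clay: Blend 1 37/65 = 56.9%, Formula N 4/5 = 80.0% → Formula N
Silt: Blend 1 1/5 = 20.0%, Formula N 29/69 = 42.0% → Formula N
Sandy soil: Blend 1 6/13 = 46.2%, Formula N 11/19 = 57.9% → Formula N
Overall: Blend 1 44/83 = 53.0%, Formula N 44/93 = 47.3% → Blend 1
Formula N wins each soil group but Blend 1 wins overall — the comparison reverses. Formula N's plots skew toward silt, which has a lower base rate.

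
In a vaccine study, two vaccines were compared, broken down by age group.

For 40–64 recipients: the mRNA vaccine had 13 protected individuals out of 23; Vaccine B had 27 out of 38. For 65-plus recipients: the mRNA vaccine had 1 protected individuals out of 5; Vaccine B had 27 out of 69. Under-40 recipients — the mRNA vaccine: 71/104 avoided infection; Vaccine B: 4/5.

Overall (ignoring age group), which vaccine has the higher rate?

the mRNA vaccine

40–64: the mRNA vaccine 13/23 = 56.5%, Vaccine B 27/38 = 71.1% → Vaccine B
65-plus: the mRNA vaccine 1/5 = 20.0%, Vaccine B 27/69 = 39.1% → Vaccine B
Under-40: the mRNA vaccine 71/104 = 68.3%, Vaccine B 4/5 = 80.0% → Vaccine B
Overall: the mRNA vaccine 85/132 = 64.4%, Vaccine B 58/112 = 51.8% → the mRNA vaccine
(Vaccine B wins every age group but the mRNA vaccine wins overall — Vaccine B's recipients skew toward the low-rate 65-plus group.)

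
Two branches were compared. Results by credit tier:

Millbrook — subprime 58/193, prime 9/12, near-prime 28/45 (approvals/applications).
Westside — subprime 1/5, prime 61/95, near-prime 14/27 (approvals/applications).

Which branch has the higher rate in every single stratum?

Subprime: Millbrook 58/193 = 30.1%, Westside 1/5 = 20.0% → Millbrook
Prime: Millbrook 9/12 = 75.0%, Westside 61/95 = 64.2% → Millbrook
Near-prime: Millbrook 28/45 = 62.2%, Westside 14/27 = 51.9% → Millbrook
Millbrook has the higher rate in all 3 groups.

Millbrook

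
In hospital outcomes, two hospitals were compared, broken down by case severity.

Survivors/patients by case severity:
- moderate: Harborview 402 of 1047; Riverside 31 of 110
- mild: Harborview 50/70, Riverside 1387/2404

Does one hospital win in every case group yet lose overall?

Yes

Moderate: Harborview 402/1047 = 38.4%, Riverside 31/110 = 28.2% → Harborview
Mild: Harborview 50/70 = 71.4%, Riverside 1387/2404 = 57.7% → Harborview
Overall: Harborview 452/1117 = 40.5%, Riverside 1418/2514 = 56.4% → Riverside
Harborview wins each case group but Riverside wins overall — the comparison reverses. Harborview's patients skew toward moderate, which has a lower base rate.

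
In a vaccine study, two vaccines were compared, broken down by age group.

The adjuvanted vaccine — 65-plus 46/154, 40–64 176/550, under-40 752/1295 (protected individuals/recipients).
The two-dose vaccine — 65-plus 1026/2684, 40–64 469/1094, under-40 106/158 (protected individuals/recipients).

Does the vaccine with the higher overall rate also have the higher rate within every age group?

No

65-plus: the adjuvanted vaccine 46/154 = 29.9%, the two-dose vaccine 1026/2684 = 38.2% → the two-dose vaccine
40–64: the adjuvanted vaccine 176/550 = 32.0%, the two-dose vaccine 469/1094 = 42.9% → the two-dose vaccine
Under-40: the adjuvanted vaccine 752/1295 = 58.1%, the two-dose vaccine 106/158 = 67.1% → the two-dose vaccine
Overall: the adjuvanted vaccine 974/1999 = 48.7%, the two-dose vaccine 1601/3936 = 40.7% → the adjuvanted vaccine
The two-dose vaccine wins each age group but the adjuvanted vaccine wins overall — the comparison reverses. The two-dose vaccine's recipients skew toward 65-plus, which has a lower base rate.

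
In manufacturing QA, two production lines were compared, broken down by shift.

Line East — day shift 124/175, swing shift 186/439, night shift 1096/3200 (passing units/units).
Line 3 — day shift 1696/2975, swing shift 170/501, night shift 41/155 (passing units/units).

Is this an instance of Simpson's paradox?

Day shift: Line East 124/175 = 70.9%, Line 3 1696/2975 = 57.0% → Line East
Swing shift: Line East 186/439 = 42.4%, Line 3 170/501 = 33.9% → Line East
Night shift: Line East 1096/3200 = 34.2%, Line 3 41/155 = 26.5% → Line East
Overall: Line East 1406/3814 = 36.9%, Line 3 1907/3631 = 52.5% → Line 3
Line East wins each shift group but Line 3 wins overall — the comparison reverses. Line East's units skew toward night shift, which has a lower base rate.

Yes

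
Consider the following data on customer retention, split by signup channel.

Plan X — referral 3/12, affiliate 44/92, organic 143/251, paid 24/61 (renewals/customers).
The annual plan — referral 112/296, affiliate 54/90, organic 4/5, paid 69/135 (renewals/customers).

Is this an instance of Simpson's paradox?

Yes

Referral: Plan X 3/12 = 25.0%, the annual plan 112/296 = 37.8% → the annual plan
Affiliate: Plan X 44/92 = 47.8%, the annual plan 54/90 = 60.0% → the annual plan
Organic: Plan X 143/251 = 57.0%, the annual plan 4/5 = 80.0% → the annual plan
Paid: Plan X 24/61 = 39.3%, the annual plan 69/135 = 51.1% → the annual plan
Overall: Plan X 214/416 = 51.4%, the annual plan 239/526 = 45.4% → Plan X
The annual plan wins each signup group but Plan X wins overall — the comparison reverses. The annual plan's customers skew toward referral, which has a lower base rate.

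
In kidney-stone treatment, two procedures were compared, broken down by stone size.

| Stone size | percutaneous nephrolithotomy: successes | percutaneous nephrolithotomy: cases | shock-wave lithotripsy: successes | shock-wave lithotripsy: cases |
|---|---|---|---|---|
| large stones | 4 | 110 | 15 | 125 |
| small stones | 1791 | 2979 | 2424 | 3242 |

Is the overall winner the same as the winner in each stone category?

Yes

Large stones: percutaneous nephrolithotomy 4/110 = 3.6%, shock-wave lithotripsy 15/125 = 12.0% → shock-wave lithotripsy
Small stones: percutaneous nephrolithotomy 1791/2979 = 60.1%, shock-wave lithotripsy 2424/3242 = 74.8% → shock-wave lithotripsy
Overall: percutaneous nephrolithotomy 1795/3089 = 58.1%, shock-wave lithotripsy 2439/3367 = 72.4% → shock-wave lithotripsy
Shock-wave lithotripsy wins overall and in every stone group — no reversal.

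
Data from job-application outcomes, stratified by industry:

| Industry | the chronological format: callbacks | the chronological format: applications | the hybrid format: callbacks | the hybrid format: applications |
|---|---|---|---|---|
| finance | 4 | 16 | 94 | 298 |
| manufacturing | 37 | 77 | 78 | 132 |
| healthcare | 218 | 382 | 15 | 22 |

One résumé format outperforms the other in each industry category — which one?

the hybrid format

Finance: the chronological format 4/16 = 25.0%, the hybrid format 94/298 = 31.5% → the hybrid format
Manufacturing: the chronological format 37/77 = 48.1%, the hybrid format 78/132 = 59.1% → the hybrid format
Healthcare: the chronological format 218/382 = 57.1%, the hybrid format 15/22 = 68.2% → the hybrid format
The hybrid format has the higher rate in all 3 groups.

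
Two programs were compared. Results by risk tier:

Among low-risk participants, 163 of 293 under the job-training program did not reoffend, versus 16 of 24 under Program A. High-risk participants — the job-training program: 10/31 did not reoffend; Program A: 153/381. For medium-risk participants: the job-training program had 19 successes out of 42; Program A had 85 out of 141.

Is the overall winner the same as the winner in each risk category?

No

Low-risk: the job-training program 163/293 = 55.6%, Program A 16/24 = 66.7% → Program A
High-risk: the job-training program 10/31 = 32.3%, Program A 153/381 = 40.2% → Program A
Medium-risk: the job-training program 19/42 = 45.2%, Program A 85/141 = 60.3% → Program A
Overall: the job-training program 192/366 = 52.5%, Program A 254/546 = 46.5% → the job-training program
Program A wins each risk group but the job-training program wins overall — the comparison reverses. Program A's participants skew toward high-risk, which has a lower base rate.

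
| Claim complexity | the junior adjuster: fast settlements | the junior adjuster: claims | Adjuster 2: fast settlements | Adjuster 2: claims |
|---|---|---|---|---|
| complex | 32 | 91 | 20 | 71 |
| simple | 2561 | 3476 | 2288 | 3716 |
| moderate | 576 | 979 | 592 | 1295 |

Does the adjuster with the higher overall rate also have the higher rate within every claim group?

Yes

Complex: the junior adjuster 32/91 = 35.2%, Adjuster 2 20/71 = 28.2% → the junior adjuster
Simple: the junior adjuster 2561/3476 = 73.7%, Adjuster 2 2288/3716 = 61.6% → the junior adjuster
Moderate: the junior adjuster 576/979 = 58.8%, Adjuster 2 592/1295 = 45.7% → the junior adjuster
Overall: the junior adjuster 3169/4546 = 69.7%, Adjuster 2 2900/5082 = 57.1% → the junior adjuster
The junior adjuster wins overall and in every claim group — no reversal.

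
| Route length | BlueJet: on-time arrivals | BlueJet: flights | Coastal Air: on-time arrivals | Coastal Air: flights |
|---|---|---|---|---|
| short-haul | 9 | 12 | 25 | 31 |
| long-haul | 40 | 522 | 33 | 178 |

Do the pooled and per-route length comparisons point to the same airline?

Yes

Short-haul: BlueJet 9/12 = 75.0%, Coastal Air 25/31 = 80.6% → Coastal Air
Long-haul: BlueJet 40/522 = 7.7%, Coastal Air 33/178 = 18.5% → Coastal Air
Overall: BlueJet 49/534 = 9.2%, Coastal Air 58/209 = 27.8% → Coastal Air
Coastal Air wins overall and in every route group — no reversal.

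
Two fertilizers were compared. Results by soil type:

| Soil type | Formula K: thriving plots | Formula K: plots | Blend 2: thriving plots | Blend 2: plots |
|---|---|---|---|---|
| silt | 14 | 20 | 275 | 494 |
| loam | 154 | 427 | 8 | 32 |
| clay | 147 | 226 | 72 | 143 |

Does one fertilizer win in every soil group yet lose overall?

Yes

Silt: Formula K 14/20 = 70.0%, Blend 2 275/494 = 55.7% → Formula K
Loam: Formula K 154/427 = 36.1%, Blend 2 8/32 = 25.0% → Formula K
Clay: Formula K 147/226 = 65.0%, Blend 2 72/143 = 50.3% → Formula K
Overall: Formula K 315/673 = 46.8%, Blend 2 355/669 = 53.1% → Blend 2
Formula K wins each soil group but Blend 2 wins overall — the comparison reverses. Formula K's plots skew toward loam, which has a lower base rate.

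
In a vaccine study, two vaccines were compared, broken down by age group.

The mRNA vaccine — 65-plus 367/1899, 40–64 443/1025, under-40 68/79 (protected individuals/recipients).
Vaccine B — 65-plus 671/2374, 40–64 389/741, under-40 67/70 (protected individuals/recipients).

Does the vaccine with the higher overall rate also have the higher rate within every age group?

Yes

65-plus: the mRNA vaccine 367/1899 = 19.3%, Vaccine B 671/2374 = 28.3% → Vaccine B
40–64: the mRNA vaccine 443/1025 = 43.2%, Vaccine B 389/741 = 52.5% → Vaccine B
Under-40: the mRNA vaccine 68/79 = 86.1%, Vaccine B 67/70 = 95.7% → Vaccine B
Overall: the mRNA vaccine 878/3003 = 29.2%, Vaccine B 1127/3185 = 35.4% → Vaccine B
Vaccine B wins overall and in every age group — no reversal.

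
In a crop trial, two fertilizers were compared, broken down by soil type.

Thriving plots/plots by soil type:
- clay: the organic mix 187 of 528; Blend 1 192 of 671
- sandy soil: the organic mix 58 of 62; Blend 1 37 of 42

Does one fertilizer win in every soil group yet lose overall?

No

Clay: the organic mix 187/528 = 35.4%, Blend 1 192/671 = 28.6% → the organic mix
Sandy soil: the organic mix 58/62 = 93.5%, Blend 1 37/42 = 88.1% → the organic mix
Overall: the organic mix 245/590 = 41.5%, Blend 1 229/713 = 32.1% → the organic mix
The organic mix wins overall and in every soil group — no reversal.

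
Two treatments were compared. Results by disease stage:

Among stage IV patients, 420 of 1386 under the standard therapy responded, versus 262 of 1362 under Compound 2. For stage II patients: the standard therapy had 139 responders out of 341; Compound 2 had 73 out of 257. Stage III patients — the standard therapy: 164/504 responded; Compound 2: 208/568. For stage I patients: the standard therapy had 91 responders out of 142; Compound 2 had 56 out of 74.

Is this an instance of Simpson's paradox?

Stage IV: the standard therapy 420/1386 = 30.3%, Compound 2 262/1362 = 19.2% → the standard therapy
Stage II: the standard therapy 139/341 = 40.8%, Compound 2 73/257 = 28.4% → the standard therapy
Stage III: the standard therapy 164/504 = 32.5%, Compound 2 208/568 = 36.6% → Compound 2
Stage I: the standard therapy 91/142 = 64.1%, Compound 2 56/74 = 75.7% → Compound 2
Overall: the standard therapy 814/2373 = 34.3%, Compound 2 599/2261 = 26.5% → the standard therapy
Neither sweeps: the standard therapy wins 2 of 4 groups, Compound 2 wins 2. The standard therapy wins overall but not every group — no Simpson reversal.

No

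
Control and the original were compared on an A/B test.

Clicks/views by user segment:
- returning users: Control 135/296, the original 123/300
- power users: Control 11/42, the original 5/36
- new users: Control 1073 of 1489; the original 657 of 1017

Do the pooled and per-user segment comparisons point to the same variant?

Yes

Returning users: Control 135/296 = 45.6%, the original 123/300 = 41.0% → Control
Power users: Control 11/42 = 26.2%, the original 5/36 = 13.9% → Control
New users: Control 1073/1489 = 72.1%, the original 657/1017 = 64.6% → Control
Overall: Control 1219/1827 = 66.7%, the original 785/1353 = 58.0% → Control
Control wins overall and in every user group — no reversal.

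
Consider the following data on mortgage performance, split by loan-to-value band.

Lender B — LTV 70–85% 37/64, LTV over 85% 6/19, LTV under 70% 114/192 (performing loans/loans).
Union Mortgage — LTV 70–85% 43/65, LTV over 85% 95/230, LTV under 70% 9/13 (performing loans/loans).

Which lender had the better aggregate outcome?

LTV 70–85%: Lender B 37/64 = 57.8%, Union Mortgage 43/65 = 66.2% → Union Mortgage
LTV over 85%: Lender B 6/19 = 31.6%, Union Mortgage 95/230 = 41.3% → Union Mortgage
LTV under 70%: Lender B 114/192 = 59.4%, Union Mortgage 9/13 = 69.2% → Union Mortgage
Overall: Lender B 157/275 = 57.1%, Union Mortgage 147/308 = 47.7% → Lender B
(Union Mortgage wins every loan-to-value group but Lender B wins overall — Union Mortgage's loans skew toward the low-rate LTV over 85% group.)

Lender B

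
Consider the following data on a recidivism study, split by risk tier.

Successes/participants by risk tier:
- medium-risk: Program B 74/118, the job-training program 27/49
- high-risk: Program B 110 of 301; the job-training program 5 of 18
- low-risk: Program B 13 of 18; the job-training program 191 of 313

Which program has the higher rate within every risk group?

Medium-risk: Program B 74/118 = 62.7%, the job-training program 27/49 = 55.1% → Program B
High-risk: Program B 110/301 = 36.5%, the job-training program 5/18 = 27.8% → Program B
Low-risk: Program B 13/18 = 72.2%, the job-training program 191/313 = 61.0% → Program B
Program B has the higher rate in all 3 groups.

Program B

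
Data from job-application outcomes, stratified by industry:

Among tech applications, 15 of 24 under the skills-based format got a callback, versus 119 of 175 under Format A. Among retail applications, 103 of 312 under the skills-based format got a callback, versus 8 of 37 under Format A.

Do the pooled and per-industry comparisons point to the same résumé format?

No

Tech: the skills-based format 15/24 = 62.5%, Format A 119/175 = 68.0% → Format A
Retail: the skills-based format 103/312 = 33.0%, Format A 8/37 = 21.6% → the skills-based format
Overall: the skills-based format 118/336 = 35.1%, Format A 127/212 = 59.9% → Format A
Neither sweeps: the skills-based format wins 1 of 2 groups, Format A wins 1. Format A wins overall but not every group — no Simpson reversal.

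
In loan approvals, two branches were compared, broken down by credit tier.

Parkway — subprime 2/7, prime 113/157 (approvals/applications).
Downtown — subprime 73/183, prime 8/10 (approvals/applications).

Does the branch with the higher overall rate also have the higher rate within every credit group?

Subprime: Parkway 2/7 = 28.6%, Downtown 73/183 = 39.9% → Downtown
Prime: Parkway 113/157 = 72.0%, Downtown 8/10 = 80.0% → Downtown
Overall: Parkway 115/164 = 70.1%, Downtown 81/193 = 42.0% → Parkway
Downtown wins each credit group but Parkway wins overall — the comparison reverses. Downtown's applications skew toward subprime, which has a lower base rate.

No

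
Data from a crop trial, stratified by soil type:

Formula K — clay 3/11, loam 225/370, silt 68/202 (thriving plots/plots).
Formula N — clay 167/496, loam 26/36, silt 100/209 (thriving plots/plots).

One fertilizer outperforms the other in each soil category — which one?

Clay: Formula K 3/11 = 27.3%, Formula N 167/496 = 33.7% → Formula N
Loam: Formula K 225/370 = 60.8%, Formula N 26/36 = 72.2% → Formula N
Silt: Formula K 68/202 = 33.7%, Formula N 100/209 = 47.8% → Formula N
Formula N has the higher rate in all 3 groups.

Formula N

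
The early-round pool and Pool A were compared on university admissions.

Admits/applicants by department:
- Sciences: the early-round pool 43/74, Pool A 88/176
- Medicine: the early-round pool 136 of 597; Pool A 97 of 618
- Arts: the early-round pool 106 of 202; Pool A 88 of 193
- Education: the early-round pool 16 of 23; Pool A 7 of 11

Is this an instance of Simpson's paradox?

No

Sciences: the early-round pool 43/74 = 58.1%, Pool A 88/176 = 50.0% → the early-round pool
Medicine: the early-round pool 136/597 = 22.8%, Pool A 97/618 = 15.7% → the early-round pool
Arts: the early-round pool 106/202 = 52.5%, Pool A 88/193 = 45.6% → the early-round pool
Education: the early-round pool 16/23 = 69.6%, Pool A 7/11 = 63.6% → the early-round pool
Overall: the early-round pool 301/896 = 33.6%, Pool A 280/998 = 28.1% → the early-round pool
The early-round pool wins overall and in every department group — no reversal.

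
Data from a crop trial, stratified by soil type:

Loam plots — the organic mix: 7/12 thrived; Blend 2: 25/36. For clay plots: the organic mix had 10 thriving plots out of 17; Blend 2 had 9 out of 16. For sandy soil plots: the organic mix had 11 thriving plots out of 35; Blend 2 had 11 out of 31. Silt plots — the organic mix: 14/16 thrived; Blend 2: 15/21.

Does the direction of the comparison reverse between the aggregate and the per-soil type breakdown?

Loam: the organic mix 7/12 = 58.3%, Blend 2 25/36 = 69.4% → Blend 2
Clay: the organic mix 10/17 = 58.8%, Blend 2 9/16 = 56.2% → the organic mix
Sandy soil: the organic mix 11/35 = 31.4%, Blend 2 11/31 = 35.5% → Blend 2
Silt: the organic mix 14/16 = 87.5%, Blend 2 15/21 = 71.4% → the organic mix
Overall: the organic mix 42/80 = 52.5%, Blend 2 60/104 = 57.7% → Blend 2
Neither sweeps: the organic mix wins 2 of 4 groups, Blend 2 wins 2. Blend 2 wins overall but not every group — no Simpson reversal.

No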